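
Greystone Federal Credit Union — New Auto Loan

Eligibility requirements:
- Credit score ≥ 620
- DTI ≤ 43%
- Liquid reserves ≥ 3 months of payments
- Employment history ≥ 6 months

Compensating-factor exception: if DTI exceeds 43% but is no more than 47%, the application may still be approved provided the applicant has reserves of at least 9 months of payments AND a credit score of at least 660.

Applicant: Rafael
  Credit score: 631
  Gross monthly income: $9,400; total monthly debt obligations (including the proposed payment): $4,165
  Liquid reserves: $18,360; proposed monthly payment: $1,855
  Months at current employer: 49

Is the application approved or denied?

Credit score 631 ≥ 620 (meets base)
DTI = 4,165/9,400 = 44.3% > 43% — standard DTI limit exceeded.
Liquid reserves cover 18,360/1,855 = 9.9 months — ≥ 3 required
Employment 49 ≥ 6 months
DTI 44.3% is within the 43%–47% exception band; checking compensating factors.
Override check — reserves: 9.9 mo (ok); score: 631 (below 660).
Compensating-factor requirement not fully met.

Denied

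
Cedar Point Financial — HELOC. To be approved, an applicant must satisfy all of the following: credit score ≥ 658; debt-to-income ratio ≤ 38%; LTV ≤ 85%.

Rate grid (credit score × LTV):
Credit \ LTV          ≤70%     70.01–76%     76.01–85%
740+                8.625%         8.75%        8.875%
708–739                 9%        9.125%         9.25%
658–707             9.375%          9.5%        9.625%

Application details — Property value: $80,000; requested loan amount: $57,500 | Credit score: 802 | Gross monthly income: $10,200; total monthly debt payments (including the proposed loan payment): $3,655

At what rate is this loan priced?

Credit score 802 ≥ 658; Debt-to-income = 3,655/10,200 = 35.8% — meets 38% limit
LTV: 57,500 ÷ 80,000 = 71.9%, within 85% cap
Credit 802 → row 740+; LTV 71.9% → column 70.01–76%. Grid cell → 8.75%.

8.75%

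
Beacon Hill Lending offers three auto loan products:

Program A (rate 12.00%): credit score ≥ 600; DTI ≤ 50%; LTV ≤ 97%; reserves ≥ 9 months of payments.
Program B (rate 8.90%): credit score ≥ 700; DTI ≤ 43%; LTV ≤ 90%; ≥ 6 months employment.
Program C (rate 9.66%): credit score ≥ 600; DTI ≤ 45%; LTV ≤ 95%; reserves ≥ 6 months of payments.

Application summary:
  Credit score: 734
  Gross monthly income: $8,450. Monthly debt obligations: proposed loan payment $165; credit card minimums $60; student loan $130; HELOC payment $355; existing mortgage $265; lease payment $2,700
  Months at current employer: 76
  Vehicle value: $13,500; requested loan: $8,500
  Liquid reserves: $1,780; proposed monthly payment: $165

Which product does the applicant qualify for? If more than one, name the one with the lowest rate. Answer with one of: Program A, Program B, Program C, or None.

Program C

Total debts = (165 + 60 + 130 + 355 + 265 + 2,700) = 3,675; DTI = 3,675/8,450 = 43.5%.
LTV = 8,500/13,500 = 63%.
Reserves = 1,780/165 = 10.8 months.
Program A: score 734 ≥ 600; DTI 43.5% ≤ 50%; LTV 63% ≤ 97%; reserves 10.8 ≥ 9 mo → qualifies.
Program B: score 734 ≥ 700; DTI 43.5% > 43%; LTV 63% ≤ 90%; employment 76 ≥ 6 mo → does not qualify.
Program C: score 734 ≥ 600; DTI 43.5% ≤ 45%; LTV 63% ≤ 95%; reserves 10.8 ≥ 6 mo → qualifies.
Qualifying: Program A, Program C. Lowest rate is 9.66% → Program C.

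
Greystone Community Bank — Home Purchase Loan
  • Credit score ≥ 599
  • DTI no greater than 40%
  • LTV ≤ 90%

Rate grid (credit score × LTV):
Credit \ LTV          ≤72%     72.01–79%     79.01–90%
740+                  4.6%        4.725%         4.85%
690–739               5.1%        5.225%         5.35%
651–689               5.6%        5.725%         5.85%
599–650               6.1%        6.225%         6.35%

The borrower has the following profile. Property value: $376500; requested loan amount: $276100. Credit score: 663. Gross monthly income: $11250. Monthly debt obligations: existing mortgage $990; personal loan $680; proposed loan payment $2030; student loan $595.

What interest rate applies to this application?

5.725%

Credit score 663 ≥ 599; Total monthly debts = (990 + 680 + 2,030 + 595) = 4,295. DTI: 4,295 ÷ 11,250 = 38.2%, within the 40% cap
LTV = 276,100/376,500 = 73.3% ≤ 90%
Score 663 is in the 651–689 band; LTV 73.3% is in the 72.01–79% band → 5.725%.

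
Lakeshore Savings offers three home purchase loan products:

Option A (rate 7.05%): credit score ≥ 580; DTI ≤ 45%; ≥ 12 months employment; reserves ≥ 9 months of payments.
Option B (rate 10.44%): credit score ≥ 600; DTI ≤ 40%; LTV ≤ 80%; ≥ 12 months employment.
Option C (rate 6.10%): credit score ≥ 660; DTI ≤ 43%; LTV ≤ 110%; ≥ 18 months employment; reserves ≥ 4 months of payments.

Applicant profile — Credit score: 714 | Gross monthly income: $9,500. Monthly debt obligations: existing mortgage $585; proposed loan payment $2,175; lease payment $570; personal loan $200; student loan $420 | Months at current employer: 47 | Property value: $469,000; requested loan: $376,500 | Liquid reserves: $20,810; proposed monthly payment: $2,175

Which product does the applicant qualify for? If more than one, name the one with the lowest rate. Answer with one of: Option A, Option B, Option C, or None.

Total debts = (585 + 2,175 + 570 + 200 + 420) = 3,950; DTI = 3,950/9,500 = 41.6%.
LTV = 376,500/469,000 = 80.3%.
Reserves = 20,810/2,175 = 9.6 months.
Option A: score 714 ≥ 580; DTI 41.6% ≤ 45%; employment 47 ≥ 12 mo; reserves 9.6 ≥ 9 mo → qualifies.
Option B: score 714 ≥ 600; DTI 41.6% > 40%; LTV 80.3% > 80%; employment 47 ≥ 12 mo → does not qualify.
Option C: score 714 ≥ 660; DTI 41.6% ≤ 43%; LTV 80.3% ≤ 110%; employment 47 ≥ 18 mo; reserves 9.6 ≥ 4 mo → qualifies.
Qualifying: Option A, Option C. Lowest rate is 6.10% → Option C.

Option C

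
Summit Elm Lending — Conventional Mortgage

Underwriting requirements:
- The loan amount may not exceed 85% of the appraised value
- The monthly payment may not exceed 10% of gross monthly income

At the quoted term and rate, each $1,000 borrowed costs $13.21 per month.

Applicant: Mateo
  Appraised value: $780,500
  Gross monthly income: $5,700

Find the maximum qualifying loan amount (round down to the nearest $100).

Payment cap: 10% × $5,700 = $570/month.
At $13.21 per $1,000, that supports 570/13.21 × 1,000 ≈ $43,149 → $43,100.
LTV cap: 85% × $780,500 = $663,425 → $663,400.
Binding constraint: payment-to-income.

$43,100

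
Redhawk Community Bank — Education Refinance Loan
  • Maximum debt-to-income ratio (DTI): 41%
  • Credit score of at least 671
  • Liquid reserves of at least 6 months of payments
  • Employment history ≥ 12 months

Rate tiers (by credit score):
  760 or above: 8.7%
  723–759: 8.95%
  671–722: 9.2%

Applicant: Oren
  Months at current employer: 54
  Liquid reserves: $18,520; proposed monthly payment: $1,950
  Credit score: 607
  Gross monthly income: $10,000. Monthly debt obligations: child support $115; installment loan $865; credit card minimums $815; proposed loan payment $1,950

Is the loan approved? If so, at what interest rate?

Denied

Credit score 607 < 671 (below minimum)
Total monthly debts = (115 + 865 + 815 + 1,950) = 3,745. Debt-to-income = 3,745/10,000 = 37.5% — meets 41% limit
Reserves = 18,520/1,950 = 9.5 months ≥ 6
Employment 54 ≥ 12 months
Not all requirements met → denied.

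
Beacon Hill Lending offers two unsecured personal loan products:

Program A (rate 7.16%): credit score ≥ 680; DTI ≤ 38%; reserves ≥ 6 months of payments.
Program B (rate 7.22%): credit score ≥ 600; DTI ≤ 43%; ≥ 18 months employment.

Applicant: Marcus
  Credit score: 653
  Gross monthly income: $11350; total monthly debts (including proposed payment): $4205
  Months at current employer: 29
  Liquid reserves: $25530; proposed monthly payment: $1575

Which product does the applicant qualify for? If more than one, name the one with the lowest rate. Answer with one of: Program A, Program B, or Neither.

DTI = 4,205/11,350 = 37%.
Reserves = 25,530/1,575 = 16.2 months.
Program A: score 653 < 680; DTI 37% ≤ 38%; reserves 16.2 ≥ 6 mo → does not qualify.
Program B: score 653 ≥ 600; DTI 37% ≤ 43%; employment 29 ≥ 18 mo → qualifies.

Program B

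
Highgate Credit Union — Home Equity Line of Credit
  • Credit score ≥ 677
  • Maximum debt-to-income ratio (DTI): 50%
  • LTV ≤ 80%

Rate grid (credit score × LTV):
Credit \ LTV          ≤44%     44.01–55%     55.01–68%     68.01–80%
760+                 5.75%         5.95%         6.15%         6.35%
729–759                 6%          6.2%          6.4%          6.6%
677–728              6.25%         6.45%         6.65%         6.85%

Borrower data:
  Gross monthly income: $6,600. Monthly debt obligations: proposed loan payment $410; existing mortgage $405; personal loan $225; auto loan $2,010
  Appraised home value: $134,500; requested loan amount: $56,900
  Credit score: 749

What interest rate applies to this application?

6%

Credit score 749 ≥ 677; Total monthly debts = (410 + 405 + 225 + 2,010) = 3,050. Debt-to-income = 3,050/6,600 = 46.2% — meets 50% limit
Loan-to-value = 56,900/134,500 = 42.3% — pass (80% max)
Credit 749 → row 729–759; LTV 42.3% → column ≤44%. Grid cell → 6%.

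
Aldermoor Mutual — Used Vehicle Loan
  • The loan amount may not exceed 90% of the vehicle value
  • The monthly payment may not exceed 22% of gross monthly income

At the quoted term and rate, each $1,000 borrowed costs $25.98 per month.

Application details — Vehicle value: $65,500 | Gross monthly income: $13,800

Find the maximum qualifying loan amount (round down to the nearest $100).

Payment cap: 22% × $13,800 = $3,036/month.
At $25.98 per $1,000, that supports 3,036/25.98 × 1,000 ≈ $116,859 → $116,800.
LTV cap: 90% × $65,500 = $58,950 → $58,900.
Binding constraint: loan-to-value.

$58,900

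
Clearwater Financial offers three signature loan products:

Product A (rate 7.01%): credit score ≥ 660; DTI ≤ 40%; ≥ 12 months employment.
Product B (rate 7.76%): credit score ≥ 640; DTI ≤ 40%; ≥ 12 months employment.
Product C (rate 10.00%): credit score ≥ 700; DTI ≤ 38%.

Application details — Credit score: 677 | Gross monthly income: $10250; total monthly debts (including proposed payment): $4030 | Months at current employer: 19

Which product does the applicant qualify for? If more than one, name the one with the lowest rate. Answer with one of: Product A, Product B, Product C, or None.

Product A

DTI = 4,030/10,250 = 39.3%.
Product A: score 677 ≥ 660; DTI 39.3% ≤ 40%; employment 19 ≥ 12 mo → qualifies.
Product B: score 677 ≥ 640; DTI 39.3% ≤ 40%; employment 19 ≥ 12 mo → qualifies.
Product C: score 677 < 700; DTI 39.3% > 38% → does not qualify.
Qualifying: Product A, Product B. Lowest rate is 7.01% → Product A.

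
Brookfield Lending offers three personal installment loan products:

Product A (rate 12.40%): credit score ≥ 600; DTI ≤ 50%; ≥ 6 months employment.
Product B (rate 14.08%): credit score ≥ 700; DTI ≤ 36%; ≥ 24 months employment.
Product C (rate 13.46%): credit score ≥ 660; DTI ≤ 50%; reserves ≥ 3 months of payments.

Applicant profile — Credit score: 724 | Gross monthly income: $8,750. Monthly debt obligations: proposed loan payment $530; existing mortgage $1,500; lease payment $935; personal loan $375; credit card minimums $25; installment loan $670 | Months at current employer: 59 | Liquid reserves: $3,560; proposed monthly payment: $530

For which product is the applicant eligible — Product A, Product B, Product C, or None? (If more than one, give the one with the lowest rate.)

Product A

Total debts = (530 + 1,500 + 935 + 375 + 25 + 670) = 4,035; DTI = 4,035/8,750 = 46.1%.
Reserves = 3,560/530 = 6.7 months.
Product A: score 724 ≥ 600; DTI 46.1% ≤ 50%; employment 59 ≥ 6 mo → qualifies.
Product B: score 724 ≥ 700; DTI 46.1% > 36%; employment 59 ≥ 24 mo → does not qualify.
Product C: score 724 ≥ 660; DTI 46.1% ≤ 50%; reserves 6.7 ≥ 3 mo → qualifies.
Qualifying: Product A, Product C. Lowest rate is 12.40% → Product A.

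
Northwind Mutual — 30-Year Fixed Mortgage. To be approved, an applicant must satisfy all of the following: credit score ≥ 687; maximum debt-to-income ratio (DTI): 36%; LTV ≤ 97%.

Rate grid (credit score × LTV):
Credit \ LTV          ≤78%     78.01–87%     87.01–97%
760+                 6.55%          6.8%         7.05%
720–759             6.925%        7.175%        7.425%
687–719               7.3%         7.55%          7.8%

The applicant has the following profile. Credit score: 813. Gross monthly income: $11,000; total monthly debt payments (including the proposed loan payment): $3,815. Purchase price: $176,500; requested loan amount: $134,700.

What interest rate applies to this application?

Credit score 813 ≥ 687; DTI: 3,815 ÷ 11,000 = 34.7%, within the 36% cap
LTV: 134,700 ÷ 176,500 = 76.3%, within 97% cap
Credit 813 → row 760+; LTV 76.3% → column ≤78%. Grid cell → 6.55%.

6.55%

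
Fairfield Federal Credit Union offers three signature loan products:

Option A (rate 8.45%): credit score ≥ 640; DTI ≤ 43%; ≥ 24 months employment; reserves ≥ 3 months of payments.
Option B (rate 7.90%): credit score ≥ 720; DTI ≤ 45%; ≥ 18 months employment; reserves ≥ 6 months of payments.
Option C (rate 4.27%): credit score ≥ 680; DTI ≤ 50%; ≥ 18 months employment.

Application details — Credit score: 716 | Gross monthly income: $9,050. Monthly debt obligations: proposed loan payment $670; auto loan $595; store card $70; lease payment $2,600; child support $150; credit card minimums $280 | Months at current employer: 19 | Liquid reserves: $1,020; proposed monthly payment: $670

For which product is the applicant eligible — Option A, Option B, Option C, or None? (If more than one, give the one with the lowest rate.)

Total debts = (670 + 595 + 70 + 2,600 + 150 + 280) = 4,365; DTI = 4,365/9,050 = 48.2%.
Reserves = 1,020/670 = 1.5 months.
Option A: score 716 ≥ 640; DTI 48.2% > 43%; employment 19 < 24 mo; reserves 1.5 < 3 mo → does not qualify.
Option B: score 716 < 720; DTI 48.2% > 45%; employment 19 ≥ 18 mo; reserves 1.5 < 6 mo → does not qualify.
Option C: score 716 ≥ 680; DTI 48.2% ≤ 50%; employment 19 ≥ 18 mo → qualifies.

Option C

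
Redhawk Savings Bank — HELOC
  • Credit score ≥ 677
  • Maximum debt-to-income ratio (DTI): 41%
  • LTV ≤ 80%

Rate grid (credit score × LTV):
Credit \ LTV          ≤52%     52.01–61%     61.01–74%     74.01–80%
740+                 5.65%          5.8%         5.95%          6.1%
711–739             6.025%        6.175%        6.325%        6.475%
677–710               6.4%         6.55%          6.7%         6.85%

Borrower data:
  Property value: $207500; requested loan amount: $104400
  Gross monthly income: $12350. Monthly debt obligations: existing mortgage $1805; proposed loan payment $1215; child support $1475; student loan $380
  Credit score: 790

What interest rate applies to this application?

Credit score 790 ≥ 677; Total monthly debts = (1,805 + 1,215 + 1,475 + 380) = 4,875. DTI: 4,875 ÷ 12,350 = 39.5%, within the 41% cap
LTV = 104,400/207,500 = 50.3% ≤ 80%
Row: 790 falls in 740+. Column: 50.3% falls in ≤52%. Rate = 5.65%.

5.65%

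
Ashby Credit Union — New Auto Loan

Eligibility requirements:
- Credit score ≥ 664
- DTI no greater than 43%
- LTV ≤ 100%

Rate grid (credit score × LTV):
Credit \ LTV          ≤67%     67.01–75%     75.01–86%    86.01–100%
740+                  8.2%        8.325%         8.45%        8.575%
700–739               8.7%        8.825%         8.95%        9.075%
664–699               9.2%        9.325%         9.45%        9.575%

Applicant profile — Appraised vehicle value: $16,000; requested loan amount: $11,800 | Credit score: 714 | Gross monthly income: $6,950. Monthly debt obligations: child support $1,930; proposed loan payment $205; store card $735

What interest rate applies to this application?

8.825%

Credit score 714 ≥ 664; Total monthly debts = (1,930 + 205 + 735) = 2,870. DTI = 2,870/6,950 = 41.3% ≤ 43%
LTV = 11,800/16,000 = 73.8% ≤ 100%
Credit 714 → row 700–739; LTV 73.8% → column 67.01–75%. Grid cell → 8.825%.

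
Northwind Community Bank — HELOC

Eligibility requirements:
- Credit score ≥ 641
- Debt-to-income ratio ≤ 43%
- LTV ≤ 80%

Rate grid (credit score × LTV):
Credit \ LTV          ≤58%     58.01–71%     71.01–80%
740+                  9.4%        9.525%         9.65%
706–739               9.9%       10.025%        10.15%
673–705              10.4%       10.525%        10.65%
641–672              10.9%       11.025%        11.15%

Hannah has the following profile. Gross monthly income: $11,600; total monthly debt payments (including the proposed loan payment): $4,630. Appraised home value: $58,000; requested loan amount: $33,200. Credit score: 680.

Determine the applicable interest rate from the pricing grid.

10.4%

Credit score 680 ≥ 641; DTI: 4,630 ÷ 11,600 = 39.9%, within the 43% cap
Loan-to-value = 33,200/58,000 = 57.2% — pass (80% max)
Score 680 is in the 673–705 band; LTV 57.2% is in the ≤58% band → 10.4%.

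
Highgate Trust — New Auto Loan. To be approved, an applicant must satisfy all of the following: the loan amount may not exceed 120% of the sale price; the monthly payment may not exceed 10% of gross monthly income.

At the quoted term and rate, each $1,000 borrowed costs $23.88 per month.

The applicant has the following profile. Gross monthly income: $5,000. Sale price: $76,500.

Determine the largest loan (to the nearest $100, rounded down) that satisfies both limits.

Payment cap: 10% × $5,000 = $500/month.
At $23.88 per $1,000, that supports 500/23.88 × 1,000 ≈ $20,938 → $20,900.
LTV cap: 120% × $76,500 = $91,800 → $91,800.
Binding constraint: payment-to-income.

$20,900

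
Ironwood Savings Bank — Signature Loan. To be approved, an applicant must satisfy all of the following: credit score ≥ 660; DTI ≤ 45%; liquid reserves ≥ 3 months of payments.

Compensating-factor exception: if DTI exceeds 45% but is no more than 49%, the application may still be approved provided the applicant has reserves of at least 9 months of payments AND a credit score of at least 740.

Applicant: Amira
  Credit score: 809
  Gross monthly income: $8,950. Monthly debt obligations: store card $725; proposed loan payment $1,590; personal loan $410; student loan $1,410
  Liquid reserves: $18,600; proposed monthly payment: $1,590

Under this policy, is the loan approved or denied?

Approved

Credit score 809 ≥ 660 (meets base)
Total debts = (725 + 1,590 + 410 + 1,410) = 4,135. DTI = 4,135/8,950 = 46.2% > 45% — standard DTI limit exceeded.
Liquid reserves cover 18,600/1,590 = 11.7 months — ≥ 3 required
46.2% falls in the override range (45%–49%), so the compensating-factor test applies.
Reserves 11.7 ≥ 9 months; credit score 809 ≥ 740.
Both override conditions satisfied; DTI exception granted.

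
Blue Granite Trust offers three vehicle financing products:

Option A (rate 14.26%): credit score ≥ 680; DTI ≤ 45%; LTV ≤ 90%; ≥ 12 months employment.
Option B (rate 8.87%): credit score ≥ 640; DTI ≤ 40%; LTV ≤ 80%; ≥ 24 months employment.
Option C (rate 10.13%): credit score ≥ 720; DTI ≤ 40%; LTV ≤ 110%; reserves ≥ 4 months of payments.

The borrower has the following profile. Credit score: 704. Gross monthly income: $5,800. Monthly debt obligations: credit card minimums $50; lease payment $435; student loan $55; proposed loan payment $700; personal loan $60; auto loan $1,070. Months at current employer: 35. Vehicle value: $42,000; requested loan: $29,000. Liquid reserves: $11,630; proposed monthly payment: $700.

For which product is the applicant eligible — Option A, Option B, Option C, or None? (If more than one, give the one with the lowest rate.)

Total debts = (50 + 435 + 55 + 700 + 60 + 1,070) = 2,370; DTI = 2,370/5,800 = 40.9%.
LTV = 29,000/42,000 = 69%.
Reserves = 11,630/700 = 16.6 months.
Option A: score 704 ≥ 680; DTI 40.9% ≤ 45%; LTV 69% ≤ 90%; employment 35 ≥ 12 mo → qualifies.
Option B: score 704 ≥ 640; DTI 40.9% > 40%; LTV 69% ≤ 80%; employment 35 ≥ 24 mo → does not qualify.
Option C: score 704 < 720; DTI 40.9% > 40%; LTV 69% ≤ 110%; reserves 16.6 ≥ 4 mo → does not qualify.

Option A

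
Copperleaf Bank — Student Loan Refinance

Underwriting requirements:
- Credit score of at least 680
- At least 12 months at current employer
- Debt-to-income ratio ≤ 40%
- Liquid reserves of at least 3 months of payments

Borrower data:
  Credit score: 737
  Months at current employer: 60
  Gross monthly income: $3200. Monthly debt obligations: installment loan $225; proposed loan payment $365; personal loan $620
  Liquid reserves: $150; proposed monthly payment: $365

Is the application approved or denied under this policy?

Denied

Credit score 737 ≥ 680 (meets)
Employment 60 ≥ 12 months
Total monthly debts = (225 + 365 + 620) = 1,210. Debt-to-income = 1,210/3,200 = 37.8% — meets 40% limit
Reserves = 150/365 = 0.4 months < 3
Fails on reserves.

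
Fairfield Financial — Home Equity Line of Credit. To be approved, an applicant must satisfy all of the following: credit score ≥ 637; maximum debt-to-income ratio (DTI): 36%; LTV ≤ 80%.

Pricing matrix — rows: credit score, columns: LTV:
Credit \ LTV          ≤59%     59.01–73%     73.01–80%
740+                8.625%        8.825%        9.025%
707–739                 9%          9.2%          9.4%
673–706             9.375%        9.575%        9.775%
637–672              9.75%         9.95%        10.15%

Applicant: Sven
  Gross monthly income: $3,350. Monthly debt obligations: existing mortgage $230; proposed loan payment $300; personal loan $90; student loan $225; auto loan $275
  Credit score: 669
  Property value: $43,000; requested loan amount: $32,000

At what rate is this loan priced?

10.15%

Credit score 669 ≥ 637; Total monthly debts = (230 + 300 + 90 + 225 + 275) = 1,120. Debt-to-income = 1,120/3,350 = 33.4% — meets 36% limit
LTV: 32,000 ÷ 43,000 = 74.4%, within 80% cap
Score 669 is in the 637–672 band; LTV 74.4% is in the 73.01–80% band → 10.15%.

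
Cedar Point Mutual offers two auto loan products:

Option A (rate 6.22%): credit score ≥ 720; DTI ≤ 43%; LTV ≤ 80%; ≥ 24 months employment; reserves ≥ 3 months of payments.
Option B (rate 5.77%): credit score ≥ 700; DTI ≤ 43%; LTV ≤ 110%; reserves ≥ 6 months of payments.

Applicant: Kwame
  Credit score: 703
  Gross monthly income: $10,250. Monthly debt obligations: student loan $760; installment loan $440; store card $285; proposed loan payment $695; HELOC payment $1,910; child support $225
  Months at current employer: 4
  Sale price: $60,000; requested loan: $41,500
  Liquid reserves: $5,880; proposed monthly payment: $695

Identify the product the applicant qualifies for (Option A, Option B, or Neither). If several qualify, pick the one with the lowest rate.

Option B

Total debts = (760 + 440 + 285 + 695 + 1,910 + 225) = 4,315; DTI = 4,315/10,250 = 42.1%.
LTV = 41,500/60,000 = 69.2%.
Reserves = 5,880/695 = 8.5 months.
Option A: score 703 < 720; DTI 42.1% ≤ 43%; LTV 69.2% ≤ 80%; employment 4 < 24 mo; reserves 8.5 ≥ 3 mo → does not qualify.
Option B: score 703 ≥ 700; DTI 42.1% ≤ 43%; LTV 69.2% ≤ 110%; reserves 8.5 ≥ 6 mo → qualifies.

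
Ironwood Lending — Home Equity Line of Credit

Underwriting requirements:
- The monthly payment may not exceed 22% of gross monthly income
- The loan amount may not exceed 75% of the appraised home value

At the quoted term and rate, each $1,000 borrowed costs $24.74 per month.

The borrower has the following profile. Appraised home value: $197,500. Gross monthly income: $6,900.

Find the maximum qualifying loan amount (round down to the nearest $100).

$61,300

Payment cap: 22% × $6,900 = $1,518/month.
At $24.74 per $1,000, that supports 1,518/24.74 × 1,000 ≈ $61,358 → $61,300.
LTV cap: 75% × $197,500 = $148,125 → $148,100.
Binding constraint: payment-to-income.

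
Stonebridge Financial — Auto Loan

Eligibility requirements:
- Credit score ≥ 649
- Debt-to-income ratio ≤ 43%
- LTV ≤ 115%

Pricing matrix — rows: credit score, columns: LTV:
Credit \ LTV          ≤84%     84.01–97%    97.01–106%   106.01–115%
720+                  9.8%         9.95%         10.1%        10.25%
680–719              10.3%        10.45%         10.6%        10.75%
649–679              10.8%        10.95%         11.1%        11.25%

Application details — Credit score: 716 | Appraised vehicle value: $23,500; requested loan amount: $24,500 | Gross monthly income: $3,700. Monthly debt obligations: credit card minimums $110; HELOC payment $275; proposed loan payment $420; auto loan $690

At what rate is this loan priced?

10.6%

Credit score 716 ≥ 649; Total monthly debts = (110 + 275 + 420 + 690) = 1,495. Debt-to-income = 1,495/3,700 = 40.4% — meets 43% limit
LTV = 24,500/23,500 = 104.3% ≤ 115%
Credit 716 → row 680–719; LTV 104.3% → column 97.01–106%. Grid cell → 10.6%.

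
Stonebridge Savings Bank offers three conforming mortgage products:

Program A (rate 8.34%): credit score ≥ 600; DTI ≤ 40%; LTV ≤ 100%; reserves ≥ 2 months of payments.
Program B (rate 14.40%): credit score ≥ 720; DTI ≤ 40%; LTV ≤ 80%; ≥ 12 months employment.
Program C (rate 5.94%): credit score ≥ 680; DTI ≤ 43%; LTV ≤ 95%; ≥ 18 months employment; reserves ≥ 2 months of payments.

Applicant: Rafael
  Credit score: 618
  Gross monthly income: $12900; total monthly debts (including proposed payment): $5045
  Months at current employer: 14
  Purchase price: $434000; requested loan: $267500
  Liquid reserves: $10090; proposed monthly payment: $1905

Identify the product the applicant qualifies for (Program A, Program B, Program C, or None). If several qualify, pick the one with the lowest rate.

Program A

DTI = 5,045/12,900 = 39.1%.
LTV = 267,500/434,000 = 61.6%.
Reserves = 10,090/1,905 = 5.3 months.
Program A: score 618 ≥ 600; DTI 39.1% ≤ 40%; LTV 61.6% ≤ 100%; reserves 5.3 ≥ 2 mo → qualifies.
Program B: score 618 < 720; DTI 39.1% ≤ 40%; LTV 61.6% ≤ 80%; employment 14 ≥ 12 mo → does not qualify.
Program C: score 618 < 680; DTI 39.1% ≤ 43%; LTV 61.6% ≤ 95%; employment 14 < 18 mo; reserves 5.3 ≥ 2 mo → does not qualify.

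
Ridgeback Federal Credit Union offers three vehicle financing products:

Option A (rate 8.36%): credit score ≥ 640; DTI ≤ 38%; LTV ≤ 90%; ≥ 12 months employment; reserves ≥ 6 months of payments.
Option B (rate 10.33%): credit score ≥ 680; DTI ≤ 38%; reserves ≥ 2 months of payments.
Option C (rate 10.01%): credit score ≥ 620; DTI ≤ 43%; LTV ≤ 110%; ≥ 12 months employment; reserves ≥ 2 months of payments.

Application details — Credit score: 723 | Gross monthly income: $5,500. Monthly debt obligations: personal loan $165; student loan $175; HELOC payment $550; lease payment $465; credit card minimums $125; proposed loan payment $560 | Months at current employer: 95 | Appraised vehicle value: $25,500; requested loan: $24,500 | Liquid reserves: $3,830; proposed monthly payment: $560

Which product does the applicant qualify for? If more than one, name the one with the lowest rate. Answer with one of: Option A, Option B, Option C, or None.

Total debts = (165 + 175 + 550 + 465 + 125 + 560) = 2,040; DTI = 2,040/5,500 = 37.1%.
LTV = 24,500/25,500 = 96.1%.
Reserves = 3,830/560 = 6.8 months.
Option A: score 723 ≥ 640; DTI 37.1% ≤ 38%; LTV 96.1% > 90%; employment 95 ≥ 12 mo; reserves 6.8 ≥ 6 mo → does not qualify.
Option B: score 723 ≥ 680; DTI 37.1% ≤ 38%; reserves 6.8 ≥ 2 mo → qualifies.
Option C: score 723 ≥ 620; DTI 37.1% ≤ 43%; LTV 96.1% ≤ 110%; employment 95 ≥ 12 mo; reserves 6.8 ≥ 2 mo → qualifies.
Qualifying: Option B, Option C. Lowest rate is 10.01% → Option C.

Option C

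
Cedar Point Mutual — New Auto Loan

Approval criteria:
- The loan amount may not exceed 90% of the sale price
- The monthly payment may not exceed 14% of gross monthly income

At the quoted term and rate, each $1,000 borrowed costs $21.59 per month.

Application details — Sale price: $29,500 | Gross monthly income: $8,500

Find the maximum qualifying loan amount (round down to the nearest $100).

Payment cap: 14% × $8,500 = $1,190/month.
At $21.59 per $1,000, that supports 1,190/21.59 × 1,000 ≈ $55,118 → $55,100.
LTV cap: 90% × $29,500 = $26,550 → $26,500.
Binding constraint: loan-to-value.

$26,500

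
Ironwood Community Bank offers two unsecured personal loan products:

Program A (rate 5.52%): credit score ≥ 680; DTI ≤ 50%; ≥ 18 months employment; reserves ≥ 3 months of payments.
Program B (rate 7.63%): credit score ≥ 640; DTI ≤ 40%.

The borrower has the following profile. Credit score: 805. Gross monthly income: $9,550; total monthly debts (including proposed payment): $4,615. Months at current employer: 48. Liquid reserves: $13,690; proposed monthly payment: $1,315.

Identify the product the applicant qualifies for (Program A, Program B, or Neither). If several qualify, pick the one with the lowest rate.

Program A

DTI = 4,615/9,550 = 48.3%.
Reserves = 13,690/1,315 = 10.4 months.
Program A: score 805 ≥ 680; DTI 48.3% ≤ 50%; employment 48 ≥ 18 mo; reserves 10.4 ≥ 3 mo → qualifies.
Program B: score 805 ≥ 640; DTI 48.3% > 40% → does not qualify.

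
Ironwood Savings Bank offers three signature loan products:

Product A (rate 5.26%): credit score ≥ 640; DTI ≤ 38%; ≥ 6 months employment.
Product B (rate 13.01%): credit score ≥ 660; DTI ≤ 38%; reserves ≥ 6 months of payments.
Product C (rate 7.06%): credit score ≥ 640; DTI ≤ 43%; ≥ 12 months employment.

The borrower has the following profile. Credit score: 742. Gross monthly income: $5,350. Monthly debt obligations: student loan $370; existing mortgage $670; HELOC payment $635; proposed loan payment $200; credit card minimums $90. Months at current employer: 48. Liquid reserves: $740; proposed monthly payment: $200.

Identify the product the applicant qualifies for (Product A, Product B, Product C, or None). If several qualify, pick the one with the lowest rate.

Total debts = (370 + 670 + 635 + 200 + 90) = 1,965; DTI = 1,965/5,350 = 36.7%.
Reserves = 740/200 = 3.7 months.
Product A: score 742 ≥ 640; DTI 36.7% ≤ 38%; employment 48 ≥ 6 mo → qualifies.
Product B: score 742 ≥ 660; DTI 36.7% ≤ 38%; reserves 3.7 < 6 mo → does not qualify.
Product C: score 742 ≥ 640; DTI 36.7% ≤ 43%; employment 48 ≥ 12 mo → qualifies.
Qualifying: Product A, Product C. Lowest rate is 5.26% → Product A.

Product A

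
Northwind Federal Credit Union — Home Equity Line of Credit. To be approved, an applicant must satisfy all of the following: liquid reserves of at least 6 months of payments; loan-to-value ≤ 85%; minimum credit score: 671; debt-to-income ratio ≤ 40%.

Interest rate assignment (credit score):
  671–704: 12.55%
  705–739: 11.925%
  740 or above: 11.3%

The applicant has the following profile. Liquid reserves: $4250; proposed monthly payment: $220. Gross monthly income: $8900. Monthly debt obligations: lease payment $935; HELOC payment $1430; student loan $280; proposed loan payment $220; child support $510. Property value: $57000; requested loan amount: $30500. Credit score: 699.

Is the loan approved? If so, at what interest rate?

Credit score 699 ≥ 671 (meets minimum)
LTV: 30,500 ÷ 57,000 = 53.5%, within 85% cap
Reserves: 4,250 ÷ 220 = 19.3 months (meets 6-month minimum)
Total monthly debts = (935 + 1,430 + 280 + 220 + 510) = 3,375. DTI: 3,375 ÷ 8,900 = 37.9%, within the 40% cap
All requirements met. Score 699 falls in the 671–704 tier → 12.55%.

Approved at 12.55%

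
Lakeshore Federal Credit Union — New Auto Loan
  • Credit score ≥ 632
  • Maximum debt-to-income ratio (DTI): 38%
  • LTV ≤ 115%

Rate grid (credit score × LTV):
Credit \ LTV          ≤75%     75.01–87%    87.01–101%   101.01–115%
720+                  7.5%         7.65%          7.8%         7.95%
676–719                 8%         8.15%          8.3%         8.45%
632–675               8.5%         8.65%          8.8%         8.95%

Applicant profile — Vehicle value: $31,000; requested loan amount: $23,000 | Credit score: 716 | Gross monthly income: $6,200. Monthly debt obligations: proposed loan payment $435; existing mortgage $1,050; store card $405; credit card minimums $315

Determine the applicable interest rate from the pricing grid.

Credit score 716 ≥ 632; Total monthly debts = (435 + 1,050 + 405 + 315) = 2,205. Debt-to-income = 2,205/6,200 = 35.6% — meets 38% limit
Loan-to-value = 23,000/31,000 = 74.2% — pass (115% max)
Score 716 is in the 676–719 band; LTV 74.2% is in the ≤75% band → 8%.

8%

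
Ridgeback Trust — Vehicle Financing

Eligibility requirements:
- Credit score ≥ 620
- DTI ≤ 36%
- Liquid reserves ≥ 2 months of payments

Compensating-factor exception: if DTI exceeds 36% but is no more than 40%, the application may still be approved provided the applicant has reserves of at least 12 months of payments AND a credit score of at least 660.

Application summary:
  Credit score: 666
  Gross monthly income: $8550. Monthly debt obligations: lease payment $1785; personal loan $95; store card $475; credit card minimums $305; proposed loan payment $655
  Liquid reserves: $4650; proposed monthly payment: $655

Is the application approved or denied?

Denied

Credit score 666 ≥ 620 (meets base)
Total debts = (1,785 + 95 + 475 + 305 + 655) = 3,315. DTI = 3,315/8,550 = 38.8% > 36% — standard DTI limit exceeded.
Reserves = 4,650/655 = 7.1 months ≥ 2
38.8% falls in the override range (36%–40%), so the compensating-factor test applies.
Override check — reserves: 7.1 mo (short of 12); score: 666 (ok).
Compensating-factor requirement not fully met.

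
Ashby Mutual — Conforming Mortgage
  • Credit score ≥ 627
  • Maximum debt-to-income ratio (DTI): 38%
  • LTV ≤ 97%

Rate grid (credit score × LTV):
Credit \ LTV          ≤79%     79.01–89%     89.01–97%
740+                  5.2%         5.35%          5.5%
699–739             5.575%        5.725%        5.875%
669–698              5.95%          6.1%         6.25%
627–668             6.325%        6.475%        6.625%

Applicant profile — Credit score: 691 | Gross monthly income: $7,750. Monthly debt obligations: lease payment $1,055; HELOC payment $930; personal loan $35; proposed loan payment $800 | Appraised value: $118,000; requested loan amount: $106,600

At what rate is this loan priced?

6.25%

Credit score 691 ≥ 627; Total monthly debts = (1,055 + 930 + 35 + 800) = 2,820. DTI: 2,820 ÷ 7,750 = 36.4%, within the 38% cap
Loan-to-value = 106,600/118,000 = 90.3% — pass (97% max)
Row: 691 falls in 669–698. Column: 90.3% falls in 89.01–97%. Rate = 6.25%.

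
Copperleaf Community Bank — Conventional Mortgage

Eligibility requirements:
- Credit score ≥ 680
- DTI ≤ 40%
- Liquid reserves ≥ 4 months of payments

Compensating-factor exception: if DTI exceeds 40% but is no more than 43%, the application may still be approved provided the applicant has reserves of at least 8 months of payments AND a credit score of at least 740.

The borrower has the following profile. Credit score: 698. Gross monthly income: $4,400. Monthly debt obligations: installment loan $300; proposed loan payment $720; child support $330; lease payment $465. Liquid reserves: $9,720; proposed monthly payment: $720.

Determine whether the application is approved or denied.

Credit score 698 ≥ 680 (meets base)
Total debts = (300 + 720 + 330 + 465) = 1,815. DTI = 1,815/4,400 = 41.2% > 40% — standard DTI limit exceeded.
Reserves = 9,720/720 = 13.5 months ≥ 4
41.2% falls in the override range (40%–43%), so the compensating-factor test applies.
Reserves 13.5 ≥ 8 months; credit score 698 < 740.
Compensating-factor requirement not fully met.

Denied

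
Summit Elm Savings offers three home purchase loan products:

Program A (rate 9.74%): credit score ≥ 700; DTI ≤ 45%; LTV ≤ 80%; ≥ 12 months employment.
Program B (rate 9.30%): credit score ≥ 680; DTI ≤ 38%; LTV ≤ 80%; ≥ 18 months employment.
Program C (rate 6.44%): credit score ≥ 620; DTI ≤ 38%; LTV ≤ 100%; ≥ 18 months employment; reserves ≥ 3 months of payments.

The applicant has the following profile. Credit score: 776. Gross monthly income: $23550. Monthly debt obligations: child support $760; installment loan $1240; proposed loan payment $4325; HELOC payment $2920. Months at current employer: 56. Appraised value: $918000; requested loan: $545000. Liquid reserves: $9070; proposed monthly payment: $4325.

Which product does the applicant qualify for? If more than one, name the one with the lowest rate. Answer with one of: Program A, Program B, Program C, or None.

Program A

Total debts = (760 + 1,240 + 4,325 + 2,920) = 9,245; DTI = 9,245/23,550 = 39.3%.
LTV = 545,000/918,000 = 59.4%.
Reserves = 9,070/4,325 = 2.1 months.
Program A: score 776 ≥ 700; DTI 39.3% ≤ 45%; LTV 59.4% ≤ 80%; employment 56 ≥ 12 mo → qualifies.
Program B: score 776 ≥ 680; DTI 39.3% > 38%; LTV 59.4% ≤ 80%; employment 56 ≥ 18 mo → does not qualify.
Program C: score 776 ≥ 620; DTI 39.3% > 38%; LTV 59.4% ≤ 100%; employment 56 ≥ 18 mo; reserves 2.1 < 3 mo → does not qualify.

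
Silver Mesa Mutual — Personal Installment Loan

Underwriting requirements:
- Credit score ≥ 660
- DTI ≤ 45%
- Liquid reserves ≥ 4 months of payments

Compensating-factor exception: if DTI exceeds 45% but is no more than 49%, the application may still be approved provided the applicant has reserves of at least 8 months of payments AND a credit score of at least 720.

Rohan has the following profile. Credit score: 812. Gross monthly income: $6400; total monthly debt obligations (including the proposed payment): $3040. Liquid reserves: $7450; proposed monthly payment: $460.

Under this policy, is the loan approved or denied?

Approved

Credit score 812 ≥ 660 (meets base)
DTI = 3,040/6,400 = 47.5% > 45% — standard DTI limit exceeded.
Reserves: 7,450 ÷ 460 = 16.2 months (meets 4-month minimum)
47.5% falls in the override range (45%–49%), so the compensating-factor test applies.
Override check — reserves: 16.2 mo (ok); score: 812 (ok).
Both override conditions satisfied; DTI exception granted.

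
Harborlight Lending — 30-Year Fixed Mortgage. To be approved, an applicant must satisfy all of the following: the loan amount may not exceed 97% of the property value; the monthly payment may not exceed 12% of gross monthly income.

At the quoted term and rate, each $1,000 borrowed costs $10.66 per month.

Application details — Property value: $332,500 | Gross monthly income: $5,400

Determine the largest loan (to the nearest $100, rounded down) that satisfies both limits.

$60,700

Payment cap: 12% × $5,400 = $648/month.
At $10.66 per $1,000, that supports 648/10.66 × 1,000 ≈ $60,787 → $60,700.
LTV cap: 97% × $332,500 = $322,525 → $322,500.
Binding constraint: payment-to-income.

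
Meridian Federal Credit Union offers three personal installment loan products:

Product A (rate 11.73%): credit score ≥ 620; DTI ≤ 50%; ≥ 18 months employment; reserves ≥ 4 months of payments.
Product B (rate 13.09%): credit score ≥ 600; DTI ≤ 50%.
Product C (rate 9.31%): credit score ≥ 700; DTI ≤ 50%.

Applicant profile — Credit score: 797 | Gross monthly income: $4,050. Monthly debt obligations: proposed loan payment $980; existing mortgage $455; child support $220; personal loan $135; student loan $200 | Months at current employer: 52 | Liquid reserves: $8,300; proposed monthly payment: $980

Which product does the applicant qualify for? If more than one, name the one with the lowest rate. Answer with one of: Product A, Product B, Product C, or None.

Product C

Total debts = (980 + 455 + 220 + 135 + 200) = 1,990; DTI = 1,990/4,050 = 49.1%.
Reserves = 8,300/980 = 8.5 months.
Product A: score 797 ≥ 620; DTI 49.1% ≤ 50%; employment 52 ≥ 18 mo; reserves 8.5 ≥ 4 mo → qualifies.
Product B: score 797 ≥ 600; DTI 49.1% ≤ 50% → qualifies.
Product C: score 797 ≥ 700; DTI 49.1% ≤ 50% → qualifies.
Qualifying: Product A, Product B, Product C. Lowest rate is 9.31% → Product C.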